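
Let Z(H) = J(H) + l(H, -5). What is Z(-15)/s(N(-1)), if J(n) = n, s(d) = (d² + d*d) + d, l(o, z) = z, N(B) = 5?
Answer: -4/11 ≈ -0.36364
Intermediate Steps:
s(d) = d + 2*d² (s(d) = (d² + d²) + d = 2*d² + d = d + 2*d²)
Z(H) = -5 + H (Z(H) = H - 5 = -5 + H)
Z(-15)/s(N(-1)) = (-5 - 15)/((5*(1 + 2*5))) = -20*1/(5*(1 + 10)) = -20/(5*11) = -20/55 = -20*1/55 = -4/11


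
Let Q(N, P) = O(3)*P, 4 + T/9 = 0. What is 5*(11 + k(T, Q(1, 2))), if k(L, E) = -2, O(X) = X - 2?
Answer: 45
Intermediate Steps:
T = -36 (T = -36 + 9*0 = -36 + 0 = -36)
O(X) = -2 + X
Q(N, P) = P (Q(N, P) = (-2 + 3)*P = 1*P = P)
5*(11 + k(T, Q(1, 2))) = 5*(11 - 2) = 5*9 = 45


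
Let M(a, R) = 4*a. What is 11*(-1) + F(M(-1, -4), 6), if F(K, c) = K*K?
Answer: 5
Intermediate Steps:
F(K, c) = K²
11*(-1) + F(M(-1, -4), 6) = 11*(-1) + (4*(-1))² = -11 + (-4)² = -11 + 16 = 5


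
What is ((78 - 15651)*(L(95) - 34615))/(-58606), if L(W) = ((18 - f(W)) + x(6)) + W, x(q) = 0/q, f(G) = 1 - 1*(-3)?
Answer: -268680969/29303 ≈ -9169.1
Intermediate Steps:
f(G) = 4 (f(G) = 1 + 3 = 4)
x(q) = 0
L(W) = 14 + W (L(W) = ((18 - 1*4) + 0) + W = ((18 - 4) + 0) + W = (14 + 0) + W = 14 + W)
((78 - 15651)*(L(95) - 34615))/(-58606) = ((78 - 15651)*((14 + 95) - 34615))/(-58606) = -15573*(109 - 34615)*(-1/58606) = -15573*(-34506)*(-1/58606) = 537361938*(-1/58606) = -268680969/29303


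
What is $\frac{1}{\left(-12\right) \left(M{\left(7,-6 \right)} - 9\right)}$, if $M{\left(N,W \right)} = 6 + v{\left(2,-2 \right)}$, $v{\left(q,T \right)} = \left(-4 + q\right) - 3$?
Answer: $\frac{1}{96} \approx 0.010417$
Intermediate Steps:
$v{\left(q,T \right)} = -7 + q$
$M{\left(N,W \right)} = 1$ ($M{\left(N,W \right)} = 6 + \left(-7 + 2\right) = 6 - 5 = 1$)
$\frac{1}{\left(-12\right) \left(M{\left(7,-6 \right)} - 9\right)} = \frac{1}{\left(-12\right) \left(1 - 9\right)} = \frac{1}{\left(-12\right) \left(-8\right)} = \frac{1}{96}$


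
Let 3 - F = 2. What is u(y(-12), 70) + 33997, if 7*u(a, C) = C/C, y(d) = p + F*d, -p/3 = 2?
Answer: 237980/7 ≈ 33997.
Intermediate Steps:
p = -6 (p = -3*2 = -6)
F = 1 (F = 3 - 1*2 = 3 - 2 = 1)
y(d) = -6 + d (y(d) = -6 + 1*d = -6 + d)
u(a, C) = ⅐ (u(a, C) = (C/C)/7 = (⅐)*1 = ⅐)
u(y(-12), 70) + 33997 = ⅐ + 33997 = 237980/7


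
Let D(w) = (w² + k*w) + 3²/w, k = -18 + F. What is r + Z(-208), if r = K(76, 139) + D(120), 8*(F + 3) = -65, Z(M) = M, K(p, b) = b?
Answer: 433443/40 ≈ 10836.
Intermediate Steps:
F = -89/8 (F = -3 + (⅛)*(-65) = -3 - 65/8 = -89/8 ≈ -11.125)
k = -233/8 (k = -18 - 89/8 = -233/8 ≈ -29.125)
D(w) = w² + 9/w - 233*w/8 (D(w) = (w² - 233*w/8) + 3²/w = (w² - 233*w/8) + 9/w = w² + 9/w - 233*w/8)
r = 441763/40 (r = 139 + (120² + 9/120 - 233/8*120) = 139 + (14400 + 9*(1/120) - 3495) = 139 + (14400 + 3/40 - 3495) = 139 + 436203/40 = 441763/40 ≈ 11044.)
r + Z(-208) = 441763/40 - 208 = 433443/40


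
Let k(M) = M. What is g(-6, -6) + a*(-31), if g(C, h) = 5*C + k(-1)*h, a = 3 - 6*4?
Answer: 627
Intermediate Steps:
a = -21 (a = 3 - 24 = -21)
g(C, h) = -h + 5*C (g(C, h) = 5*C - h = -h + 5*C)
g(-6, -6) + a*(-31) = (-1*(-6) + 5*(-6)) - 21*(-31) = (6 - 30) + 651 = -24 + 651 = 627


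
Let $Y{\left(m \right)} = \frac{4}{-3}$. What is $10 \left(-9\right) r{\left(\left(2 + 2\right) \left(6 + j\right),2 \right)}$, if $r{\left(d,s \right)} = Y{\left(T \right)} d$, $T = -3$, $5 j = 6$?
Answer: $3456$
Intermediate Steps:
$j = \frac{6}{5}$ ($j = \frac{1}{5} \cdot 6 = \frac{6}{5} \approx 1.2$)
$Y{\left(m \right)} = - \frac{4}{3}$ ($Y{\left(m \right)} = 4 \left(- \frac{1}{3}\right) = - \frac{4}{3}$)
$r{\left(d,s \right)} = - \frac{4 d}{3}$
$10 \left(-9\right) r{\left(\left(2 + 2\right) \left(6 + j\right),2 \right)} = 10 \left(-9\right) \left(- \frac{4 \left(2 + 2\right) \left(6 + \frac{6}{5}\right)}{3}\right) = - 90 \left(- \frac{4 \cdot 4 \cdot \frac{36}{5}}{3}\right) = - 90 \left(\left(- \frac{4}{3}\right) \frac{144}{5}\right) = \left(-90\right) \left(- \frac{192}{5}\right) = 3456$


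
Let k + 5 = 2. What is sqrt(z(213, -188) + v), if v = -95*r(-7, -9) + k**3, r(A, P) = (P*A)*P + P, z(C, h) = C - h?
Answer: 13*sqrt(326) ≈ 234.72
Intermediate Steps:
k = -3 (k = -5 + 2 = -3)
r(A, P) = P + A*P**2 (r(A, P) = (A*P)*P + P = A*P**2 + P = P + A*P**2)
v = 54693 (v = -(-855)*(1 - 7*(-9)) + (-3)**3 = -(-855)*(1 + 63) - 27 = -(-855)*64 - 27 = -95*(-576) - 27 = 54720 - 27 = 54693)
sqrt(z(213, -188) + v) = sqrt((213 - 1*(-188)) + 54693) = sqrt((213 + 188) + 54693) = sqrt(401 + 54693) = sqrt(55094) = 13*sqrt(326)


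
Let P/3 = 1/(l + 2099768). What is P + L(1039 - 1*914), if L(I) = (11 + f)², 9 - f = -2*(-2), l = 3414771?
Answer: 1411721987/5514539 ≈ 256.00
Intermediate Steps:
P = 3/5514539 (P = 3/(3414771 + 2099768) = 3/5514539 ≈ 5.4402e-7)
f = 5 (f = 9 - (-2)*(-2) = 9 - 1*4 = 9 - 4 = 5)
L(I) = 256 (L(I) = (11 + 5)² = 16² = 256)
P + L(1039 - 1*914) = 3/5514539 + 256 = 1411721987/5514539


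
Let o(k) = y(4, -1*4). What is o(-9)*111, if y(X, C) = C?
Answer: -444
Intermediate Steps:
o(k) = -4 (o(k) = -1*4 = -4)
o(-9)*111 = -4*111 = -444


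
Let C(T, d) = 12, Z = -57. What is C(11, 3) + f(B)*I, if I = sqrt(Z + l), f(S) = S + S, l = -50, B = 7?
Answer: 12 + 14*I*sqrt(107) ≈ 12.0 + 144.82*I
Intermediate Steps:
f(S) = 2*S
I = I*sqrt(107) (I = sqrt(-57 - 50) = sqrt(-107) = I*sqrt(107) ≈ 10.344*I)
C(11, 3) + f(B)*I = 12 + (2*7)*(I*sqrt(107)) = 12 + 14*(I*sqrt(107)) = 12 + 14*I*sqrt(107)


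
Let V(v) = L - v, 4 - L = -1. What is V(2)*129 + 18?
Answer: 405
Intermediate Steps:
L = 5 (L = 4 - 1*(-1) = 4 + 1 = 5)
V(v) = 5 - v
V(2)*129 + 18 = (5 - 1*2)*129 + 18 = (5 - 2)*129 + 18 = 3*129 + 18 = 387 + 18 = 405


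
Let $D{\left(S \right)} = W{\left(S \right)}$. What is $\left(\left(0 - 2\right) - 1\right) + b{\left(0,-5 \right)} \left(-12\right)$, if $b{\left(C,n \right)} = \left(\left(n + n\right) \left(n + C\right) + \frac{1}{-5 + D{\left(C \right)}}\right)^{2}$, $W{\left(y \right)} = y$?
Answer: $- \frac{744087}{25} \approx -29763.0$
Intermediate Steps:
$D{\left(S \right)} = S$
$b{\left(C,n \right)} = \left(\frac{1}{-5 + C} + 2 n \left(C + n\right)\right)^{2}$ ($b{\left(C,n \right)} = \left(\left(n + n\right) \left(n + C\right) + \frac{1}{-5 + C}\right)^{2} = \left(2 n \left(C + n\right) + \frac{1}{-5 + C}\right)^{2} = \left(\frac{1}{-5 + C} + 2 n \left(C + n\right)\right)^{2}$)
$\left(\left(0 - 2\right) - 1\right) + b{\left(0,-5 \right)} \left(-12\right) = \left(\left(0 - 2\right) - 1\right) + \frac{\left(1 - 10 \left(-5\right)^{2} - 0 \left(-5\right) + 2 \cdot 0 \left(-5\right)^{2} + 2 \left(-5\right) 0^{2}\right)^{2}}{\left(-5 + 0\right)^{2}} \left(-12\right) = \left(-2 - 1\right) + \frac{\left(1 - 250 + 0 + 2 \cdot 0 \cdot 25 + 2 \left(-5\right) 0\right)^{2}}{25} \left(-12\right) = -3 + \frac{\left(1 - 250 + 0 + 0 + 0\right)^{2}}{25} \left(-12\right) = -3 + \frac{\left(-249\right)^{2}}{25} \left(-12\right) = -3 + \frac{1}{25} \cdot 62001 \left(-12\right) = -3 + \frac{62001}{25} \left(-12\right) = -3 - \frac{744012}{25} = - \frac{744087}{25}$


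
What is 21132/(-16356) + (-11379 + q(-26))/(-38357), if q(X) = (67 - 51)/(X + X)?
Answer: -676476848/679647683 ≈ -0.99533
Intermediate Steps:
q(X) = 8/X (q(X) = 16/((2*X)) = 16*(1/(2*X)) = 8/X)
21132/(-16356) + (-11379 + q(-26))/(-38357) = 21132/(-16356) + (-11379 + 8/(-26))/(-38357) = 21132*(-1/16356) + (-11379 + 8*(-1/26))*(-1/38357) = -1761/1363 + (-11379 - 4/13)*(-1/38357) = -1761/1363 - 147931/13*(-1/38357) = -1761/1363 + 147931/498641 = -676476848/679647683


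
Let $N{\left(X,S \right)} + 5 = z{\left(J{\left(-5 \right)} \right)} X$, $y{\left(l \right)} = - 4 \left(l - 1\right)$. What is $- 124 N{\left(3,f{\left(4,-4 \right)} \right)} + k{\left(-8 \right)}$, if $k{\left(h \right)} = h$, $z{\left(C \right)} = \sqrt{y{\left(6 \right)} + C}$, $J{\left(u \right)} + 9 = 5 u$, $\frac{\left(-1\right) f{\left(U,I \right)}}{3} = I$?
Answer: $612 - 1116 i \sqrt{6} \approx 612.0 - 2733.6 i$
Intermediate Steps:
$f{\left(U,I \right)} = - 3 I$
$y{\left(l \right)} = 4 - 4 l$ ($y{\left(l \right)} = - 4 \left(-1 + l\right) = 4 - 4 l$)
$J{\left(u \right)} = -9 + 5 u$
$z{\left(C \right)} = \sqrt{-20 + C}$ ($z{\left(C \right)} = \sqrt{\left(4 - 24\right) + C} = \sqrt{-20 + C}$)
$N{\left(X,S \right)} = -5 + 3 i X \sqrt{6}$ ($N{\left(X,S \right)} = -5 + \sqrt{-20 + \left(-9 + 5 \left(-5\right)\right)} X = -5 + \sqrt{-20 - 34} X = -5 + \sqrt{-54} X = -5 + 3 i \sqrt{6} X = -5 + 3 i X \sqrt{6}$)
$- 124 N{\left(3,f{\left(4,-4 \right)} \right)} + k{\left(-8 \right)} = - 124 \left(-5 + 3 i 3 \sqrt{6}\right) - 8 = - 124 \left(-5 + 9 i \sqrt{6}\right) - 8 = \left(620 - 1116 i \sqrt{6}\right) - 8 = 612 - 1116 i \sqrt{6}$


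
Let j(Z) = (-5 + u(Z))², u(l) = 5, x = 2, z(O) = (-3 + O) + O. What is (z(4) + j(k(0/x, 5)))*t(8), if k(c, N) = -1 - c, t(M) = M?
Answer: 40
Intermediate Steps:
z(O) = -3 + 2*O
j(Z) = 0 (j(Z) = (-5 + 5)² = 0² = 0)
(z(4) + j(k(0/x, 5)))*t(8) = ((-3 + 2*4) + 0)*8 = ((-3 + 8) + 0)*8 = (5 + 0)*8 = 5*8 = 40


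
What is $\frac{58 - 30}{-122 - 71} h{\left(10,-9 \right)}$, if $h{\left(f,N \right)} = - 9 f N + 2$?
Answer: $- \frac{22736}{193} \approx -117.8$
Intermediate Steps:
$h{\left(f,N \right)} = 2 - 9 N f$ ($h{\left(f,N \right)} = - 9 N f + 2 = 2 - 9 N f$)
$\frac{58 - 30}{-122 - 71} h{\left(10,-9 \right)} = \frac{58 - 30}{-122 - 71} \left(2 - \left(-81\right) 10\right) = \frac{28}{-193} \left(2 + 810\right) = 28 \left(- \frac{1}{193}\right) 812 = \left(- \frac{28}{193}\right) 812 = - \frac{22736}{193}$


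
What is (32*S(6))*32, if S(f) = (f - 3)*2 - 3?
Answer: 3072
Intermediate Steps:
S(f) = -9 + 2*f (S(f) = (-3 + f)*2 - 3 = (-6 + 2*f) - 3 = -9 + 2*f)
(32*S(6))*32 = (32*(-9 + 2*6))*32 = (32*(-9 + 12))*32 = (32*3)*32 = 96*32 = 3072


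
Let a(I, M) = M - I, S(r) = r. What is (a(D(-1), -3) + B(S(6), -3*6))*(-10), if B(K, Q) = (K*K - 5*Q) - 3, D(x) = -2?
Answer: -1220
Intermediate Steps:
B(K, Q) = -3 + K² - 5*Q (B(K, Q) = (K² - 5*Q) - 3 = -3 + K² - 5*Q)
(a(D(-1), -3) + B(S(6), -3*6))*(-10) = ((-3 - 1*(-2)) + (-3 + 6² - (-15)*6))*(-10) = ((-3 + 2) + (-3 + 36 - 5*(-18)))*(-10) = (-1 + (-3 + 36 + 90))*(-10) = (-1 + 123)*(-10) = 122*(-10) = -1220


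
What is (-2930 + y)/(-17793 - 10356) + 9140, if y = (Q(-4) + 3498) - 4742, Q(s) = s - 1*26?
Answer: 257286064/28149 ≈ 9140.2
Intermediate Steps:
Q(s) = -26 + s (Q(s) = s - 26 = -26 + s)
y = -1274 (y = ((-26 - 4) + 3498) - 4742 = (-30 + 3498) - 4742 = 3468 - 4742 = -1274)
(-2930 + y)/(-17793 - 10356) + 9140 = (-2930 - 1274)/(-17793 - 10356) + 9140 = -4204/(-28149) + 9140 = -4204*(-1/28149) + 9140 = 4204/28149 + 9140 = 257286064/28149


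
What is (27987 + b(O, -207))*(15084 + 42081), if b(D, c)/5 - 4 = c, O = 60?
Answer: 1541854380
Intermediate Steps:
b(D, c) = 20 + 5*c
(27987 + b(O, -207))*(15084 + 42081) = (27987 + (20 + 5*(-207)))*(15084 + 42081) = (27987 + (20 - 1035))*57165 = (27987 - 1015)*57165 = 26972*57165 = 1541854380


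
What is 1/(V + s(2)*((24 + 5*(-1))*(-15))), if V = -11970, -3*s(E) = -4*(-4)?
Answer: -1/10450 ≈ -9.5694e-5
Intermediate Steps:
s(E) = -16/3 (s(E) = -(-4)*(-4)/3 = -⅓*16 = -16/3)
1/(V + s(2)*((24 + 5*(-1))*(-15))) = 1/(-11970 - 16*(24 + 5*(-1))*(-15)/3) = 1/(-11970 - 16*(24 - 5)*(-15)/3) = 1/(-11970 - 304*(-15)/3) = 1/(-11970 - 16/3*(-285)) = 1/(-11970 + 1520) = 1/(-10450) = -1/10450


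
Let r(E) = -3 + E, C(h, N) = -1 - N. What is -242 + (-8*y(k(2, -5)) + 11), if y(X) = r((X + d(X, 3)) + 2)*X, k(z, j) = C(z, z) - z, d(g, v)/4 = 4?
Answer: 169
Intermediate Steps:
d(g, v) = 16 (d(g, v) = 4*4 = 16)
k(z, j) = -1 - 2*z (k(z, j) = (-1 - z) - z = -1 - 2*z)
y(X) = X*(15 + X) (y(X) = (-3 + ((X + 16) + 2))*X = (-3 + ((16 + X) + 2))*X = (-3 + (18 + X))*X = (15 + X)*X = X*(15 + X))
-242 + (-8*y(k(2, -5)) + 11) = -242 + (-8*(-1 - 2*2)*(15 + (-1 - 2*2)) + 11) = -242 + (-8*(-1 - 4)*(15 + (-1 - 4)) + 11) = -242 + (-(-40)*(15 - 5) + 11) = -242 + (-(-40)*10 + 11) = -242 + (-8*(-50) + 11) = -242 + (400 + 11) = -242 + 411 = 169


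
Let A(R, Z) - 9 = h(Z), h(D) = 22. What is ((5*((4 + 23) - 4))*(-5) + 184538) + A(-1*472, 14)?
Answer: 183994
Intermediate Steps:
A(R, Z) = 31 (A(R, Z) = 9 + 22 = 31)
((5*((4 + 23) - 4))*(-5) + 184538) + A(-1*472, 14) = ((5*((4 + 23) - 4))*(-5) + 184538) + 31 = ((5*(27 - 4))*(-5) + 184538) + 31 = ((5*23)*(-5) + 184538) + 31 = (115*(-5) + 184538) + 31 = (-575 + 184538) + 31 = 183963 + 31 = 183994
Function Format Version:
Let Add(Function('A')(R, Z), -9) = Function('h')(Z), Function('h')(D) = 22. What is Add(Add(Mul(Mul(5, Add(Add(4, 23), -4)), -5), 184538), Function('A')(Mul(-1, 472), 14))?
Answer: 183994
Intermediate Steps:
Function('A')(R, Z) = 31 (Function('A')(R, Z) = Add(9, 22) = 31)
Add(Add(Mul(Mul(5, Add(Add(4, 23), -4)), -5), 184538), Function('A')(Mul(-1, 472), 14)) = Add(Add(Mul(Mul(5, Add(Add(4, 23), -4)), -5), 184538), 31) = Add(Add(Mul(Mul(5, Add(27, -4)), -5), 184538), 31) = Add(Add(Mul(Mul(5, 23), -5), 184538), 31) = Add(Add(Mul(115, -5), 184538), 31) = Add(Add(-575, 184538), 31) = Add(183963, 31) = 183994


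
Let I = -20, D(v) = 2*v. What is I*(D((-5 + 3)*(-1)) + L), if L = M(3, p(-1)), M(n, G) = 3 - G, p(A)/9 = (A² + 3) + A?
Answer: 400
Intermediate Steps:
p(A) = 27 + 9*A + 9*A² (p(A) = 9*((A² + 3) + A) = 9*((3 + A²) + A) = 9*(3 + A + A²) = 27 + 9*A + 9*A²)
L = -24 (L = 3 - (27 + 9*(-1) + 9*(-1)²) = 3 - (27 - 9 + 9*1) = 3 - (27 - 9 + 9) = 3 - 1*27 = 3 - 27 = -24)
I*(D((-5 + 3)*(-1)) + L) = -20*(2*((-5 + 3)*(-1)) - 24) = -20*(2*(-2*(-1)) - 24) = -20*(2*2 - 24) = -20*(4 - 24) = -20*(-20) = 400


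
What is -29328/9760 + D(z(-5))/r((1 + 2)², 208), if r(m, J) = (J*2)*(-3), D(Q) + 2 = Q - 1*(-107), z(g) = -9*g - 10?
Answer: -296623/95160 ≈ -3.1171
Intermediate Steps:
z(g) = -10 - 9*g
D(Q) = 105 + Q (D(Q) = -2 + (Q - 1*(-107)) = -2 + (Q + 107) = -2 + (107 + Q) = 105 + Q)
r(m, J) = -6*J (r(m, J) = (2*J)*(-3) = -6*J)
-29328/9760 + D(z(-5))/r((1 + 2)², 208) = -29328/9760 + (105 + (-10 - 9*(-5)))/((-6*208)) = -29328*1/9760 + (105 + (-10 + 45))/(-1248) = -1833/610 + (105 + 35)*(-1/1248) = -1833/610 + 140*(-1/1248) = -1833/610 - 35/312 = -296623/95160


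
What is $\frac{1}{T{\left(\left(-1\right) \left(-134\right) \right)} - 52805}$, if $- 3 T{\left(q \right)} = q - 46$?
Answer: $- \frac{3}{158503} \approx -1.8927 \cdot 10^{-5}$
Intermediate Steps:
$T{\left(q \right)} = \frac{46}{3} - \frac{q}{3}$ ($T{\left(q \right)} = - \frac{q - 46}{3} = - \frac{-46 + q}{3} = \frac{46}{3} - \frac{q}{3}$)
$\frac{1}{T{\left(\left(-1\right) \left(-134\right) \right)} - 52805} = \frac{1}{\left(\frac{46}{3} - \frac{\left(-1\right) \left(-134\right)}{3}\right) - 52805} = \frac{1}{\left(\frac{46}{3} - \frac{134}{3}\right) - 52805} = \frac{1}{- \frac{88}{3} - 52805} = \frac{1}{- \frac{158503}{3}} = - \frac{3}{158503}$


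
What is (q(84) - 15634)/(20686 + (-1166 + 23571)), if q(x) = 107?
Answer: -15527/43091 ≈ -0.36033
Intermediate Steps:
(q(84) - 15634)/(20686 + (-1166 + 23571)) = (107 - 15634)/(20686 + (-1166 + 23571)) = -15527/(20686 + 22405) = -15527/43091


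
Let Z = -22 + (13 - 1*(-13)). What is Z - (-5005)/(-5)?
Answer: -997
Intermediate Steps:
Z = 4 (Z = -22 + (13 + 13) = -22 + 26 = 4)
Z - (-5005)/(-5) = 4 - (-5005)/(-5) = 4 - (-5005)*(-1)/5 = 4 - 65*77/5 = 4 - 1001 = -997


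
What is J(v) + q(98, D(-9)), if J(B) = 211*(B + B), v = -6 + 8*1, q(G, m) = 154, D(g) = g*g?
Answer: 998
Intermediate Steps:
D(g) = g**2
v = 2 (v = -6 + 8 = 2)
J(B) = 422*B (J(B) = 211*(2*B) = 422*B)
J(v) + q(98, D(-9)) = 422*2 + 154 = 844 + 154 = 998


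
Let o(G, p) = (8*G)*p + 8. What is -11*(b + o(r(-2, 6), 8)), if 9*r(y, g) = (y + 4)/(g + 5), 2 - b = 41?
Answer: 2941/9 ≈ 326.78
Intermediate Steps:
b = -39 (b = 2 - 1*41 = 2 - 41 = -39)
r(y, g) = (4 + y)/(9*(5 + g)) (r(y, g) = ((y + 4)/(g + 5))/9 = ((4 + y)/(5 + g))/9 = (4 + y)/(9*(5 + g)))
o(G, p) = 8 + 8*G*p (o(G, p) = 8*G*p + 8 = 8 + 8*G*p)
-11*(b + o(r(-2, 6), 8)) = -11*(-39 + (8 + 8*((4 - 2)/(9*(5 + 6)))*8)) = -11*(-39 + (8 + 8*((⅑)*2/11)*8)) = -11*(-39 + (8 + 8*((⅑)*(1/11)*2)*8)) = -11*(-39 + (8 + 8*(2/99)*8)) = -11*(-39 + (8 + 128/99)) = -11*(-39 + 920/99) = -11*(-2941/99) = 2941/9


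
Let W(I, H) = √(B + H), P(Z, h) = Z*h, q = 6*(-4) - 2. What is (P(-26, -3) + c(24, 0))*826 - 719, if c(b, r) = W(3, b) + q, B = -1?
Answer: 42233 + 826*√23 ≈ 46194.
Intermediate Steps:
q = -26 (q = -24 - 2 = -26)
W(I, H) = √(-1 + H)
c(b, r) = -26 + √(-1 + b) (c(b, r) = √(-1 + b) - 26 = -26 + √(-1 + b))
(P(-26, -3) + c(24, 0))*826 - 719 = (-26*(-3) + (-26 + √(-1 + 24)))*826 - 719 = (78 + (-26 + √23))*826 - 719 = (52 + √23)*826 - 719 = (42952 + 826*√23) - 719 = 42233 + 826*√23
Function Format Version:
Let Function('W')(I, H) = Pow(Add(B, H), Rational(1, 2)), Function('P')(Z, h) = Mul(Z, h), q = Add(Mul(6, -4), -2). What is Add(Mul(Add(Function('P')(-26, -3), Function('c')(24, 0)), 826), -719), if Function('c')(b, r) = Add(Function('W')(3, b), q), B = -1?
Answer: Add(42233, Mul(826, Pow(23, Rational(1, 2)))) ≈ 46194.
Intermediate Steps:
q = -26 (q = Add(-24, -2) = -26)
Function('W')(I, H) = Pow(Add(-1, H), Rational(1, 2))
Function('c')(b, r) = Add(-26, Pow(Add(-1, b), Rational(1, 2))) (Function('c')(b, r) = Add(Pow(Add(-1, b), Rational(1, 2)), -26) = Add(-26, Pow(Add(-1, b), Rational(1, 2))))
Add(Mul(Add(Function('P')(-26, -3), Function('c')(24, 0)), 826), -719) = Add(Mul(Add(Mul(-26, -3), Add(-26, Pow(Add(-1, 24), Rational(1, 2)))), 826), -719) = Add(Mul(Add(78, Add(-26, Pow(23, Rational(1, 2)))), 826), -719) = Add(Mul(Add(52, Pow(23, Rational(1, 2))), 826), -719) = Add(Add(42952, Mul(826, Pow(23, Rational(1, 2)))), -719) = Add(42233, Mul(826, Pow(23, Rational(1, 2))))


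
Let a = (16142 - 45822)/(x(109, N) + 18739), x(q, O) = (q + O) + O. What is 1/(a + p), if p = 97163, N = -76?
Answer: 2337/227066221 ≈ 1.0292e-5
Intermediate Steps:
x(q, O) = q + 2*O (x(q, O) = (O + q) + O = q + 2*O)
a = -3710/2337 (a = (16142 - 45822)/((109 + 2*(-76)) + 18739) = -29680/((109 - 152) + 18739) = -29680/(-43 + 18739) = -29680/18696 = -29680*1/18696 = -3710/2337 ≈ -1.5875)
1/(a + p) = 1/(-3710/2337 + 97163) = 1/(227066221/2337) = 2337/227066221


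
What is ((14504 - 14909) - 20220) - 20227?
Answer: -40852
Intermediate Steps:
((14504 - 14909) - 20220) - 20227 = (-405 - 20220) - 20227 = -20625 - 20227 = -40852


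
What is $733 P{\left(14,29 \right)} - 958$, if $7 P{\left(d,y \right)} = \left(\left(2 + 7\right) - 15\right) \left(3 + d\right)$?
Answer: $- \frac{81472}{7} \approx -11639.0$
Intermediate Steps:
$P{\left(d,y \right)} = - \frac{18}{7} - \frac{6 d}{7}$ ($P{\left(d,y \right)} = \frac{\left(\left(2 + 7\right) - 15\right) \left(3 + d\right)}{7} = \frac{\left(9 - 15\right) \left(3 + d\right)}{7} = \frac{\left(-6\right) \left(3 + d\right)}{7} = \frac{-18 - 6 d}{7} = - \frac{18}{7} - \frac{6 d}{7}$)
$733 P{\left(14,29 \right)} - 958 = 733 \left(- \frac{18}{7} - 12\right) - 958 = 733 \left(- \frac{102}{7}\right) - 958 = - \frac{74766}{7} - 958 = - \frac{81472}{7}$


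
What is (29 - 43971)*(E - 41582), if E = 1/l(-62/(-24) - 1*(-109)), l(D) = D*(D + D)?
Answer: 3276018513824900/1792921 ≈ 1.8272e+9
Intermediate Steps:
l(D) = 2*D² (l(D) = D*(2*D) = 2*D²)
E = 72/1792921 (E = 1/(2*(-62/(-24) - 1*(-109))²) = 1/(2*(-62*(-1/24) + 109)²) = 1/(2*(31/12 + 109)²) = 1/(2*(1339/12)²) = 1/(2*(1792921/144)) = 1/(1792921/72) = 72/1792921 ≈ 4.0158e-5)
(29 - 43971)*(E - 41582) = (29 - 43971)*(72/1792921 - 41582) = -43942*(-74553240950/1792921) = 3276018513824900/1792921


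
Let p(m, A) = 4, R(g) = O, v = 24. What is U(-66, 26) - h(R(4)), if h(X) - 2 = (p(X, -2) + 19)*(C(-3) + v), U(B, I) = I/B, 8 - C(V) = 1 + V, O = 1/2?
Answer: -25885/33 ≈ -784.39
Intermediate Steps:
O = 1/2 ≈ 0.50000
R(g) = 1/2
C(V) = 7 - V (C(V) = 8 - (1 + V) = 8 + (-1 - V) = 7 - V)
h(X) = 784 (h(X) = 2 + (4 + 19)*((7 - 1*(-3)) + 24) = 2 + 23*((7 + 3) + 24) = 2 + 23*(10 + 24) = 2 + 23*34 = 2 + 782 = 784)
U(-66, 26) - h(R(4)) = 26/(-66) - 1*784 = 26*(-1/66) - 784 = -13/33 - 784 = -25885/33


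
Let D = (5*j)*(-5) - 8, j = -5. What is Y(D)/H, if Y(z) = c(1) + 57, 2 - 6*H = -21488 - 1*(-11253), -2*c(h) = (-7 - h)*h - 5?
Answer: 381/10237 ≈ 0.037218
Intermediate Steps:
c(h) = 5/2 - h*(-7 - h)/2 (c(h) = -((-7 - h)*h - 5)/2 = -(h*(-7 - h) - 5)/2 = -(-5 + h*(-7 - h))/2 = 5/2 - h*(-7 - h)/2)
H = 10237/6 (H = ⅓ - (-21488 - 1*(-11253))/6 = ⅓ - (-21488 + 11253)/6 = ⅓ - ⅙*(-10235) = ⅓ + 10235/6 = 10237/6 ≈ 1706.2)
D = 117 (D = (5*(-5))*(-5) - 8 = -25*(-5) - 8 = 125 - 8 = 117)
Y(z) = 127/2 (Y(z) = (5/2 + (½)*1² + (7/2)*1) + 57 = (5/2 + (½)*1 + 7/2) + 57 = (5/2 + ½ + 7/2) + 57 = 13/2 + 57 = 127/2)
Y(D)/H = 127/(2*(10237/6)) = (127/2)*(6/10237) = 381/10237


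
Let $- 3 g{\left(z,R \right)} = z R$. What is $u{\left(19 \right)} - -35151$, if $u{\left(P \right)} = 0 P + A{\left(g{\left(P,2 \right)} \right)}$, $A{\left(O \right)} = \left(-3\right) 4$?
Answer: $35139$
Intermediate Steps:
$g{\left(z,R \right)} = - \frac{R z}{3}$ ($g{\left(z,R \right)} = - \frac{z R}{3} = - \frac{R z}{3}$)
$A{\left(O \right)} = -12$
$u{\left(P \right)} = -12$ ($u{\left(P \right)} = 0 P - 12 = 0 - 12 = -12$)
$u{\left(19 \right)} - -35151 = -12 - -35151 = -12 + 35151 = 35139$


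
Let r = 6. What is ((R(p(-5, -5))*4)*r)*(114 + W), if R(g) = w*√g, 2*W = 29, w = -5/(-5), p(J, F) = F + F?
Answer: 3084*I*√10 ≈ 9752.5*I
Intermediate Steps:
p(J, F) = 2*F
w = 1 (w = -5*(-⅕) = 1)
W = 29/2 (W = (½)*29 = 29/2 ≈ 14.500)
R(g) = √g (R(g) = 1*√g = √g)
((R(p(-5, -5))*4)*r)*(114 + W) = ((√(2*(-5))*4)*6)*(114 + 29/2) = ((√(-10)*4)*6)*(257/2) = (((I*√10)*4)*6)*(257/2) = ((4*I*√10)*6)*(257/2) = (24*I*√10)*(257/2) = 3084*I*√10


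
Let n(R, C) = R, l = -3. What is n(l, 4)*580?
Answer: -1740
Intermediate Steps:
n(l, 4)*580 = -3*580 = -1740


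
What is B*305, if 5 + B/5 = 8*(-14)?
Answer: -178425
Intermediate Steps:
B = -585 (B = -25 + 5*(8*(-14)) = -25 + 5*(-112) = -25 - 560 = -585)
B*305 = -585*305 = -178425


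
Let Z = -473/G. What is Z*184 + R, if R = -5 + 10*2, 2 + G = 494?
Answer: -19913/123 ≈ -161.89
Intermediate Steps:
G = 492 (G = -2 + 494 = 492)
Z = -473/492 ≈ -0.96138
R = 15 (R = -5 + 20 = 15)
Z*184 + R = -473/492*184 + 15 = -21758/123 + 15 = -19913/123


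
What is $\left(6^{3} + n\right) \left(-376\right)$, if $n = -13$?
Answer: $-76328$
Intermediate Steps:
$\left(6^{3} + n\right) \left(-376\right) = \left(6^{3} - 13\right) \left(-376\right) = \left(216 - 13\right) \left(-376\right) = 203 \left(-376\right) = -76328$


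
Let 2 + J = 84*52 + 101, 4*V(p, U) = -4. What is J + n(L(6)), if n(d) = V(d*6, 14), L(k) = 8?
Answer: 4466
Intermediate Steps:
V(p, U) = -1 (V(p, U) = (¼)*(-4) = -1)
n(d) = -1
J = 4467 (J = -2 + (84*52 + 101) = -2 + (4368 + 101) = -2 + 4469 = 4467)
J + n(L(6)) = 4467 - 1 = 4466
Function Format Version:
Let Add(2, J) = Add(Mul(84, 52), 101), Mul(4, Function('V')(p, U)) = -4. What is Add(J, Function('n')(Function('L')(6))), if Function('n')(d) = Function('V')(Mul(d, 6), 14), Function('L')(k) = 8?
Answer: 4466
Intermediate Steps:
Function('V')(p, U) = -1 (Function('V')(p, U) = Mul(Rational(1, 4), -4) = -1)
Function('n')(d) = -1
J = 4467 (J = Add(-2, Add(Mul(84, 52), 101)) = Add(-2, Add(4368, 101)) = Add(-2, 4469) = 4467)
Add(J, Function('n')(Function('L')(6))) = Add(4467, -1) = 4466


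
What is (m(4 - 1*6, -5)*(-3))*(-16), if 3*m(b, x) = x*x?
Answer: 400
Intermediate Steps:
m(b, x) = x²/3 (m(b, x) = (x*x)/3 = x²/3)
(m(4 - 1*6, -5)*(-3))*(-16) = (((⅓)*(-5)²)*(-3))*(-16) = (((⅓)*25)*(-3))*(-16) = ((25/3)*(-3))*(-16) = -25*(-16) = 400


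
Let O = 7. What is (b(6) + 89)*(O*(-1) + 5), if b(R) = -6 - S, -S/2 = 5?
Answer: -186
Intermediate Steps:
S = -10 (S = -2*5 = -10)
b(R) = 4 (b(R) = -6 - 1*(-10) = -6 + 10 = 4)
(b(6) + 89)*(O*(-1) + 5) = (4 + 89)*(7*(-1) + 5) = 93*(-7 + 5) = 93*(-2) = -186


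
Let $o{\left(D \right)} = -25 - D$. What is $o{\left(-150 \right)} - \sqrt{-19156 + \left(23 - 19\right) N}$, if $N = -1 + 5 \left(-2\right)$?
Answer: $125 - 80 i \sqrt{3} \approx 125.0 - 138.56 i$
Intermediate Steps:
$N = -11$ ($N = -1 - 10 = -11$)
$o{\left(-150 \right)} - \sqrt{-19156 + \left(23 - 19\right) N} = \left(-25 - -150\right) - \sqrt{-19156 + \left(23 - 19\right) \left(-11\right)} = \left(-25 + 150\right) - \sqrt{-19156 + 4 \left(-11\right)} = 125 - \sqrt{-19156 - 44} = 125 - \sqrt{-19200} = 125 - 80 i \sqrt{3}$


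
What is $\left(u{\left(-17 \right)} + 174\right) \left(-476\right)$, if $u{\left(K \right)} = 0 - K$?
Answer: $-90916$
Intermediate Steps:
$u{\left(K \right)} = - K$
$\left(u{\left(-17 \right)} + 174\right) \left(-476\right) = \left(\left(-1\right) \left(-17\right) + 174\right) \left(-476\right) = \left(17 + 174\right) \left(-476\right) = 191 \left(-476\right) = -90916$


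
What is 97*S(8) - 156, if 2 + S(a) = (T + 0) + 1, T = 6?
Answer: 329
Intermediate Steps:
S(a) = 5 (S(a) = -2 + ((6 + 0) + 1) = -2 + (6 + 1) = -2 + 7 = 5)
97*S(8) - 156 = 97*5 - 156 = 485 - 156 = 329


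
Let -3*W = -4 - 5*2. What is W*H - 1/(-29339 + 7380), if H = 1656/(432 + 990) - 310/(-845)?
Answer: 6285672049/879523827 ≈ 7.1467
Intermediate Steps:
H = 20446/13351 (H = 1656/1422 - 310*(-1/845) = 1656*(1/1422) + 62/169 = 92/79 + 62/169 = 20446/13351 ≈ 1.5314)
W = 14/3 (W = -(-4 - 5*2)/3 = -(-4 - 10)/3 = -1/3*(-14) = 14/3 ≈ 4.6667)
W*H - 1/(-29339 + 7380) = (14/3)*(20446/13351) - 1/(-29339 + 7380) = 286244/40053 - 1/(-21959) = 286244/40053 - 1*(-1/21959) = 286244/40053 + 1/21959 = 6285672049/879523827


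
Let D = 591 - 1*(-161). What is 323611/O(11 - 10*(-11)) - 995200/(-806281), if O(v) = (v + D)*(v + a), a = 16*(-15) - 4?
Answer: -154057819891/86577647499 ≈ -1.7794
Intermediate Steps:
D = 752 (D = 591 + 161 = 752)
a = -244 (a = -240 - 4 = -244)
O(v) = (-244 + v)*(752 + v) (O(v) = (v + 752)*(v - 244) = (752 + v)*(-244 + v) = (-244 + v)*(752 + v))
323611/O(11 - 10*(-11)) - 995200/(-806281) = 323611/(-183488 + (11 - 10*(-11))² + 508*(11 - 10*(-11))) - 995200/(-806281) = 323611/(-183488 + (11 + 110)² + 508*(11 + 110)) - 995200*(-1/806281) = 323611/(-183488 + 121² + 508*121) + 995200/806281 = 323611/(-183488 + 14641 + 61468) + 995200/806281 = 323611/(-107379) + 995200/806281 = 323611*(-1/107379) + 995200/806281 = -323611/107379 + 995200/806281 = -154057819891/86577647499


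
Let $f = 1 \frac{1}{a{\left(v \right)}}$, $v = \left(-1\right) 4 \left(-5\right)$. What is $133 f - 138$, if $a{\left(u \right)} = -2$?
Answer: $- \frac{409}{2} \approx -204.5$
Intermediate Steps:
$v = 20$ ($v = \left(-4\right) \left(-5\right) = 20$)
$f = - \frac{1}{2}$ ($f = 1 \frac{1}{-2} = 1 \left(- \frac{1}{2}\right) = - \frac{1}{2} \approx -0.5$)
$133 f - 138 = 133 \left(- \frac{1}{2}\right) - 138 = - \frac{133}{2} - 138 = - \frac{409}{2}$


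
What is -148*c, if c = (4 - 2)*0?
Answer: 0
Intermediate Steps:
c = 0 (c = 2*0 = 0)
-148*c = -148*0 = 0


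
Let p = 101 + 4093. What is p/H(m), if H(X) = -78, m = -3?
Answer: -699/13 ≈ -53.769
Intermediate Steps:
p = 4194
p/H(m) = 4194/(-78) = 4194*(-1/78) = -699/13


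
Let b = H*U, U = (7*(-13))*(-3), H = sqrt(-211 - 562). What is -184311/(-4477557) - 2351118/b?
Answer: 61437/1492519 + 111958*I*sqrt(773)/10049 ≈ 0.041163 + 309.76*I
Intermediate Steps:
H = I*sqrt(773) (H = sqrt(-773) = I*sqrt(773) ≈ 27.803*I)
U = 273 (U = -91*(-3) = 273)
b = 273*I*sqrt(773) (b = (I*sqrt(773))*273 = 273*I*sqrt(773) ≈ 7590.2*I)
-184311/(-4477557) - 2351118/b = -184311/(-4477557) - 2351118*(-I*sqrt(773)/211029) = -184311*(-1/4477557) - (-111958)*I*sqrt(773)/10049 = 61437/1492519 + 111958*I*sqrt(773)/10049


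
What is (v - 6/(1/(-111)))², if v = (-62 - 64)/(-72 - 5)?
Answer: 53934336/121 ≈ 4.4574e+5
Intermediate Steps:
v = 18/11 (v = -126/(-77) = -126*(-1/77) = 18/11 ≈ 1.6364)
(v - 6/(1/(-111)))² = (18/11 - 6/(1/(-111)))² = (18/11 - 6/(-1/111))² = (18/11 - 6*(-111))² = (18/11 + 666)² = (7344/11)² = 53934336/121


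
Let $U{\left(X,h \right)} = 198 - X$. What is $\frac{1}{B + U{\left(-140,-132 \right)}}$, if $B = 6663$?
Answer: $\frac{1}{7001} \approx 0.00014284$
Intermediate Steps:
$\frac{1}{B + U{\left(-140,-132 \right)}} = \frac{1}{6663 + \left(198 - -140\right)} = \frac{1}{6663 + \left(198 + 140\right)} = \frac{1}{6663 + 338} = \frac{1}{7001}$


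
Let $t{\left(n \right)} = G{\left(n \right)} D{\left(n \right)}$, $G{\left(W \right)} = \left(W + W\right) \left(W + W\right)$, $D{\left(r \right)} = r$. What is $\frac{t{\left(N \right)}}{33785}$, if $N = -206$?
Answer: $- \frac{34967264}{33785} \approx -1035.0$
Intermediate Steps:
$G{\left(W \right)} = 4 W^{2}$ ($G{\left(W \right)} = 2 W 2 W = 4 W^{2}$)
$t{\left(n \right)} = 4 n^{3}$ ($t{\left(n \right)} = 4 n^{2} n = 4 n^{3}$)
$\frac{t{\left(N \right)}}{33785} = \frac{4 \left(-206\right)^{3}}{33785} = 4 \left(-8741816\right) \frac{1}{33785} = \left(-34967264\right) \frac{1}{33785} = - \frac{34967264}{33785}$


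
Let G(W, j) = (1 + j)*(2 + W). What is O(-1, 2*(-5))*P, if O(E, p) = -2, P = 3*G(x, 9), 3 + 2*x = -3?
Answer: 60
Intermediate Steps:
x = -3 (x = -3/2 + (1/2)*(-3) = -3/2 - 3/2 = -3)
P = -30 (P = 3*(2 - 3 + 2*9 - 3*9) = 3*(2 - 3 + 18 - 27) = 3*(-10) = -30)
O(-1, 2*(-5))*P = -2*(-30) = 60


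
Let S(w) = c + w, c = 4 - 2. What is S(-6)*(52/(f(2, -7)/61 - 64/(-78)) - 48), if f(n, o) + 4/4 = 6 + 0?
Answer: -82608/2147 ≈ -38.476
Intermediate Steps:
c = 2
f(n, o) = 5 (f(n, o) = -1 + (6 + 0) = -1 + 6 = 5)
S(w) = 2 + w
S(-6)*(52/(f(2, -7)/61 - 64/(-78)) - 48) = (2 - 6)*(52/(5/61 - 64/(-78)) - 48) = -4*(52/(5*(1/61) - 64*(-1/78)) - 48) = -4*(52/(5/61 + 32/39) - 48) = -4*(52/(2147/2379) - 48) = -4*(52*(2379/2147) - 48) = -4*(123708/2147 - 48) = -4*20652/2147 = -82608/2147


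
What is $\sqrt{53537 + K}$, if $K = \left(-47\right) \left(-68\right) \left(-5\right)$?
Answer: $3 \sqrt{4173} \approx 193.8$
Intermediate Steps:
$K = -15980$ ($K = 3196 \left(-5\right) = -15980$)
$\sqrt{53537 + K} = \sqrt{53537 - 15980} = \sqrt{37557} = 3 \sqrt{4173}$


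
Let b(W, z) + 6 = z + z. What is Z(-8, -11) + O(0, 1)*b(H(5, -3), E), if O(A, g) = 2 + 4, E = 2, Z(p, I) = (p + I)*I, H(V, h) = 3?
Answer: 197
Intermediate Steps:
Z(p, I) = I*(I + p) (Z(p, I) = (I + p)*I = I*(I + p))
b(W, z) = -6 + 2*z (b(W, z) = -6 + (z + z) = -6 + 2*z)
O(A, g) = 6
Z(-8, -11) + O(0, 1)*b(H(5, -3), E) = -11*(-11 - 8) + 6*(-6 + 2*2) = -11*(-19) + 6*(-6 + 4) = 209 + 6*(-2) = 209 - 12 = 197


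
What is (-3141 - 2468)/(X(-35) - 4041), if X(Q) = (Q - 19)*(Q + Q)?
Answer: 5609/261 ≈ 21.490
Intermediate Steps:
X(Q) = 2*Q*(-19 + Q) (X(Q) = (-19 + Q)*(2*Q) = 2*Q*(-19 + Q))
(-3141 - 2468)/(X(-35) - 4041) = (-3141 - 2468)/(2*(-35)*(-19 - 35) - 4041) = -5609/(2*(-35)*(-54) - 4041) = -5609/(3780 - 4041) = -5609/(-261) = -5609*(-1/261) = 5609/261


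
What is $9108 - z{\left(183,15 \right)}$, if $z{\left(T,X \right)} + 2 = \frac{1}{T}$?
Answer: $\frac{1667129}{183} \approx 9110.0$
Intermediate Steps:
$z{\left(T,X \right)} = -2 + \frac{1}{T}$
$9108 - z{\left(183,15 \right)} = 9108 - \left(-2 + \frac{1}{183}\right) = 9108 - - \frac{365}{183} = 9108 + \frac{365}{183} = \frac{1667129}{183}$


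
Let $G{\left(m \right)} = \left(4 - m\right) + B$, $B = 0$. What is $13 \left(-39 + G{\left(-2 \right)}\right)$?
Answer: $-429$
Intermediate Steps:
$G{\left(m \right)} = 4 - m$ ($G{\left(m \right)} = \left(4 - m\right) + 0 = 4 - m$)
$13 \left(-39 + G{\left(-2 \right)}\right) = 13 \left(-39 + \left(4 - -2\right)\right) = 13 \left(-39 + \left(4 + 2\right)\right) = 13 \left(-39 + 6\right) = 13 \left(-33\right) = -429$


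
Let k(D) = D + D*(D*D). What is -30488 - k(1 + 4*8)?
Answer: -66458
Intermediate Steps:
k(D) = D + D**3 (k(D) = D + D*D**2 = D + D**3)
-30488 - k(1 + 4*8) = -30488 - ((1 + 4*8) + (1 + 4*8)**3) = -30488 - ((1 + 32) + (1 + 32)**3) = -30488 - (33 + 33**3) = -30488 - (33 + 35937) = -30488 - 1*35970 = -30488 - 35970 = -66458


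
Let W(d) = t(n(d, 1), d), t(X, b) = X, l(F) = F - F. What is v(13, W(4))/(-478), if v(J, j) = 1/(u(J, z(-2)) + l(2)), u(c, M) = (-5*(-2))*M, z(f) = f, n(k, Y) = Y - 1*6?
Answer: 1/9560 ≈ 0.00010460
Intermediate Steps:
n(k, Y) = -6 + Y (n(k, Y) = Y - 6 = -6 + Y)
l(F) = 0
W(d) = -5 (W(d) = -6 + 1 = -5)
u(c, M) = 10*M
v(J, j) = -1/20 (v(J, j) = 1/(10*(-2) + 0) = 1/(-20 + 0) = 1/(-20) = -1/20)
v(13, W(4))/(-478) = -1/20/(-478) = -1/20*(-1/478) = 1/9560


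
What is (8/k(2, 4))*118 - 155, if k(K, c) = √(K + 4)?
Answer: -155 + 472*√6/3 ≈ 230.39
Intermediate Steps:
k(K, c) = √(4 + K)
(8/k(2, 4))*118 - 155 = (8/(√(4 + 2)))*118 - 155 = (8/(√6))*118 - 155 = (8*(√6/6))*118 - 155 = (4*√6/3)*118 - 155 = 472*√6/3 - 155 = -155 + 472*√6/3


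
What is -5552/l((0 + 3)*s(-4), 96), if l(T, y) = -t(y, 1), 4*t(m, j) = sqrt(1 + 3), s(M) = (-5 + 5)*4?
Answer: 11104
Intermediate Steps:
s(M) = 0 (s(M) = 0*4 = 0)
t(m, j) = 1/2 (t(m, j) = sqrt(1 + 3)/4 = sqrt(4)/4 = (1/4)*2 = 1/2)
l(T, y) = -1/2 (l(T, y) = -1*1/2 = -1/2)
-5552/l((0 + 3)*s(-4), 96) = -5552/(-1/2) = -5552*(-2) = 11104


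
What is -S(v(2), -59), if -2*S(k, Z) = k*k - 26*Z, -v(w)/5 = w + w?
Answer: 967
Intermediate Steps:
v(w) = -10*w (v(w) = -5*(w + w) = -10*w)
S(k, Z) = 13*Z - k²/2 (S(k, Z) = -(k*k - 26*Z)/2 = -(k² - 26*Z)/2 = 13*Z - k²/2)
-S(v(2), -59) = -(13*(-59) - (-10*2)²/2) = -(-767 - ½*(-20)²) = -(-767 - ½*400) = -(-767 - 200) = -1*(-967) = 967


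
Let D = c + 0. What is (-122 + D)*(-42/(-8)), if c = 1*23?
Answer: -2079/4 ≈ -519.75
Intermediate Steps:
c = 23
D = 23 (D = 23 + 0 = 23)
(-122 + D)*(-42/(-8)) = (-122 + 23)*(-42/(-8)) = -(-4158)*(-1)/8 = -99*21/4 = -2079/4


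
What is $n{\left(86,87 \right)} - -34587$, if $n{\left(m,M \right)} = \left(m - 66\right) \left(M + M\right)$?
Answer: $38067$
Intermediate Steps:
$n{\left(m,M \right)} = 2 M \left(-66 + m\right)$ ($n{\left(m,M \right)} = \left(-66 + m\right) 2 M = 2 M \left(-66 + m\right)$)
$n{\left(86,87 \right)} - -34587 = 2 \cdot 87 \left(-66 + 86\right) - -34587 = 2 \cdot 87 \cdot 20 + 34587 = 3480 + 34587 = 38067$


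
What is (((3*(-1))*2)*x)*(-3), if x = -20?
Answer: -360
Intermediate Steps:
(((3*(-1))*2)*x)*(-3) = (((3*(-1))*2)*(-20))*(-3) = (-3*2*(-20))*(-3) = -6*(-20)*(-3) = 120*(-3) = -360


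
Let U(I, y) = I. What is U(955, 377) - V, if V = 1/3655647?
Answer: 3491142884/3655647 ≈ 955.00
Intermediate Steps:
V = 1/3655647 ≈ 2.7355e-7
U(955, 377) - V = 955 - 1*1/3655647 = 955 - 1/3655647 = 3491142884/3655647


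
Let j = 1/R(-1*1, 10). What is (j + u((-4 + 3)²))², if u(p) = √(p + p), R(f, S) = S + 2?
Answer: 289/144 + √2/6 ≈ 2.2426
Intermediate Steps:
R(f, S) = 2 + S
u(p) = √2*√p (u(p) = √(2*p) = √2*√p)
j = 1/12 (j = 1/(2 + 10) = 1/12 ≈ 0.083333)
(j + u((-4 + 3)²))² = (1/12 + √2*√((-4 + 3)²))² = (1/12 + √2*√((-1)²))² = (1/12 + √2*√1)² = (1/12 + √2*1)² = (1/12 + √2)²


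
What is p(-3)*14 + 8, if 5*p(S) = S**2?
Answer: 166/5 ≈ 33.200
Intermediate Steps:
p(S) = S**2/5
p(-3)*14 + 8 = ((1/5)*(-3)**2)*14 + 8 = ((1/5)*9)*14 + 8 = (9/5)*14 + 8 = 126/5 + 8 = 166/5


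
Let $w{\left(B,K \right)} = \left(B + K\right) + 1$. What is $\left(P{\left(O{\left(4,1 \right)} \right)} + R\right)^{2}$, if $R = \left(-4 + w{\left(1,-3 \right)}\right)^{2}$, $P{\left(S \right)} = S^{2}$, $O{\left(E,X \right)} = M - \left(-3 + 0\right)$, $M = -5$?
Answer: $841$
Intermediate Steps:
$O{\left(E,X \right)} = -2$ ($O{\left(E,X \right)} = -5 - \left(-3 + 0\right) = -5 - -3 = -5 + 3 = -2$)
$w{\left(B,K \right)} = 1 + B + K$
$R = 25$ ($R = \left(-4 + \left(1 + 1 - 3\right)\right)^{2} = \left(-4 - 1\right)^{2} = \left(-5\right)^{2} = 25$)
$\left(P{\left(O{\left(4,1 \right)} \right)} + R\right)^{2} = \left(\left(-2\right)^{2} + 25\right)^{2} = \left(4 + 25\right)^{2} = 29^{2} = 841$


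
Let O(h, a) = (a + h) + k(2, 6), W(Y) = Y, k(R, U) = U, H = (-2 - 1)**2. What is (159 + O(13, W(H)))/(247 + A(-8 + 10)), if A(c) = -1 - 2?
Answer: 187/244 ≈ 0.76639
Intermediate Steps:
H = 9 (H = (-3)**2 = 9)
A(c) = -3
O(h, a) = 6 + a + h (O(h, a) = (a + h) + 6 = 6 + a + h)
(159 + O(13, W(H)))/(247 + A(-8 + 10)) = (159 + (6 + 9 + 13))/(247 - 3) = (159 + 28)/244 = 187*(1/244) = 187/244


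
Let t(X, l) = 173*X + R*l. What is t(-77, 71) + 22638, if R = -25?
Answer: 7542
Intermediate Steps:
t(X, l) = -25*l + 173*X (t(X, l) = 173*X - 25*l = -25*l + 173*X)
t(-77, 71) + 22638 = (-25*71 + 173*(-77)) + 22638 = (-1775 - 13321) + 22638 = -15096 + 22638 = 7542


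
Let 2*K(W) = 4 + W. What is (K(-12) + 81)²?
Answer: 5929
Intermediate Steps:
K(W) = 2 + W/2 (K(W) = (4 + W)/2 = 2 + W/2)
(K(-12) + 81)² = ((2 + (½)*(-12)) + 81)² = ((2 - 6) + 81)² = (-4 + 81)² = 77² = 5929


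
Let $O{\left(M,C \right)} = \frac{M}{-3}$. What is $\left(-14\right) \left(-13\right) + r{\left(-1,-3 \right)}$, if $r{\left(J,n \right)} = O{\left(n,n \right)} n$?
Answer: $179$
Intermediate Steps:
$O{\left(M,C \right)} = - \frac{M}{3}$ ($O{\left(M,C \right)} = M \left(- \frac{1}{3}\right) = - \frac{M}{3}$)
$r{\left(J,n \right)} = - \frac{n^{2}}{3}$ ($r{\left(J,n \right)} = - \frac{n}{3} n = - \frac{n^{2}}{3}$)
$\left(-14\right) \left(-13\right) + r{\left(-1,-3 \right)} = \left(-14\right) \left(-13\right) - \frac{\left(-3\right)^{2}}{3} = 182 - 3 = 179$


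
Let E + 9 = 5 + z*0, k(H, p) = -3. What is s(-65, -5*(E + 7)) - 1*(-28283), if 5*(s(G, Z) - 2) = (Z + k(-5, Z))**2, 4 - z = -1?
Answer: 141749/5 ≈ 28350.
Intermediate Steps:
z = 5 (z = 4 - 1*(-1) = 4 + 1 = 5)
E = -4 (E = -9 + (5 + 5*0) = -9 + (5 + 0) = -9 + 5 = -4)
s(G, Z) = 2 + (-3 + Z)**2/5 (s(G, Z) = 2 + (Z - 3)**2/5 = 2 + (-3 + Z)**2/5)
s(-65, -5*(E + 7)) - 1*(-28283) = (2 + (-3 - 5*(-4 + 7))**2/5) - 1*(-28283) = (2 + (-3 - 5*3)**2/5) + 28283 = (2 + (-3 - 15)**2/5) + 28283 = (2 + (1/5)*(-18)**2) + 28283 = (2 + (1/5)*324) + 28283 = (2 + 324/5) + 28283 = 334/5 + 28283 = 141749/5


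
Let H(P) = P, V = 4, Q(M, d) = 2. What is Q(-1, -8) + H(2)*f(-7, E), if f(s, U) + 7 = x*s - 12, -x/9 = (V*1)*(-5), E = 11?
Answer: -2556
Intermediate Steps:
x = 180 (x = -9*4*1*(-5) = -36*(-5) = -9*(-20) = 180)
f(s, U) = -19 + 180*s (f(s, U) = -7 + (180*s - 12) = -7 + (-12 + 180*s) = -19 + 180*s)
Q(-1, -8) + H(2)*f(-7, E) = 2 + 2*(-19 + 180*(-7)) = 2 + 2*(-19 - 1260) = 2 + 2*(-1279) = 2 - 2558 = -2556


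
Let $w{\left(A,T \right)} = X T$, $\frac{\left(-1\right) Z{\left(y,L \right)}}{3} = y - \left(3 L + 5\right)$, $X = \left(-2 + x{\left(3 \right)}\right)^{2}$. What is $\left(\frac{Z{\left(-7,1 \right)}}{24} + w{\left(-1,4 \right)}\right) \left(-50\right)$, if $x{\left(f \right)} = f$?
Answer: $- \frac{1175}{4} \approx -293.75$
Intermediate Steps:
$X = 1$ ($X = \left(-2 + 3\right)^{2} = 1^{2} = 1$)
$Z{\left(y,L \right)} = 15 - 3 y + 9 L$ ($Z{\left(y,L \right)} = - 3 \left(y - \left(3 L + 5\right)\right) = - 3 \left(y - \left(5 + 3 L\right)\right) = - 3 \left(-5 + y - 3 L\right) = 15 - 3 y + 9 L$)
$w{\left(A,T \right)} = T$ ($w{\left(A,T \right)} = 1 T = T$)
$\left(\frac{Z{\left(-7,1 \right)}}{24} + w{\left(-1,4 \right)}\right) \left(-50\right) = \left(\frac{15 - -21 + 9 \cdot 1}{24} + 4\right) \left(-50\right) = \left(\left(15 + 21 + 9\right) \frac{1}{24} + 4\right) \left(-50\right) = \left(45 \cdot \frac{1}{24} + 4\right) \left(-50\right) = \left(\frac{15}{8} + 4\right) \left(-50\right) = \frac{47}{8} \left(-50\right) = - \frac{1175}{4}$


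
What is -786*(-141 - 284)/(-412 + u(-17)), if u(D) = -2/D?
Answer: -946475/1167 ≈ -811.03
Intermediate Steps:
-786*(-141 - 284)/(-412 + u(-17)) = -786*(-141 - 284)/(-412 - 2/(-17)) = -786*(-425/(-412 - 2*(-1/17))) = -786*(-425/(-412 + 2/17)) = -786/((-7002/17*(-1/425))) = -786/7002/7225 = -786*7225/7002 = -946475/1167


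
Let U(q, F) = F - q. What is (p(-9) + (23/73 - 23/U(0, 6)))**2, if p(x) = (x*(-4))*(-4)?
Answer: 4174839769/191844 ≈ 21762.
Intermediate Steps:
p(x) = 16*x (p(x) = -4*x*(-4) = 16*x)
(p(-9) + (23/73 - 23/U(0, 6)))**2 = (16*(-9) + (23/73 - 23/(6 - 1*0)))**2 = (-144 + (23*(1/73) - 23/(6 + 0)))**2 = (-144 + (23/73 - 23/6))**2 = (-144 - 1541/438)**2 = (-64613/438)**2 = 4174839769/191844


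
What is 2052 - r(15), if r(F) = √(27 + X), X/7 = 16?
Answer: 2052 - √139 ≈ 2040.2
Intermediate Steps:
X = 112 (X = 7*16 = 112)
r(F) = √139 (r(F) = √(27 + 112) = √139)
2052 - r(15) = 2052 - √139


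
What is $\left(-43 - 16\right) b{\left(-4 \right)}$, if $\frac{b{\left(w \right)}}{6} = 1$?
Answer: $-354$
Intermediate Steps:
$b{\left(w \right)} = 6$ ($b{\left(w \right)} = 6 \cdot 1 = 6$)
$\left(-43 - 16\right) b{\left(-4 \right)} = \left(-43 - 16\right) 6 = \left(-59\right) 6 = -354$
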